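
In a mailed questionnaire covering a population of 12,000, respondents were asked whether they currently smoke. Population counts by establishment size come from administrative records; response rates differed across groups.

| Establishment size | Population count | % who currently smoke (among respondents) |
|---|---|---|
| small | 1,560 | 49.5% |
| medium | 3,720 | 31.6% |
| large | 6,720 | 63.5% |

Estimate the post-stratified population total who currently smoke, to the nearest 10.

Each cell contributes its population count × the respondent rate:
  small: 1,560 × 49.5% = 772.2
  medium: 3,720 × 31.6% = 1175.52
  large: 6,720 × 63.5% = 4267.2
Estimated total = 6214.92 → 6,210.

6,210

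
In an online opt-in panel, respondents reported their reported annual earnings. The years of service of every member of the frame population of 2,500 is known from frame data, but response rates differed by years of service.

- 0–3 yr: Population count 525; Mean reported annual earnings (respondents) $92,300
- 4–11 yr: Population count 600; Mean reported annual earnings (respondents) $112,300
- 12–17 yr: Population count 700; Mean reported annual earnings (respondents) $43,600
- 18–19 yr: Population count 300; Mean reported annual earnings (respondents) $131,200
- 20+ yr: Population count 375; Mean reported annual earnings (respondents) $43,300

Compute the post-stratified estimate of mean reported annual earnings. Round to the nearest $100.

Post-stratification weights by population share, not respondent share:
  0–3 yr: (525/2,500) × 92,300 = 19,383
  4–11 yr: (600/2,500) × 112,300 = 26,952
  12–17 yr: (700/2,500) × 43,600 = 12,208
  18–19 yr: (300/2,500) × 131,200 = 15,744
  20+ yr: (375/2,500) × 43,300 = 6495
Post-stratified estimate = 80,782 → $80,800.

$80,800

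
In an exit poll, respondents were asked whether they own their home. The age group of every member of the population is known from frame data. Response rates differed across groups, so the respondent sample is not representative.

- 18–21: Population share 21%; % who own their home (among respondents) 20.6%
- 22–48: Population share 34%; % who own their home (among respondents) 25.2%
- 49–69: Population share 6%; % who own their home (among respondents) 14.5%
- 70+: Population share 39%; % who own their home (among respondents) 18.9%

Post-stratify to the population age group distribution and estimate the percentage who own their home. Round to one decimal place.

21.1%

Reweight to the known age group distribution:
  18–21: 0.21 × 20.6 = 4.326
  22–48: 0.34 × 25.2 = 8.568
  49–69: 0.06 × 14.5 = 0.87
  70+: 0.39 × 18.9 = 7.371
Post-stratified estimate = 21.135 → 21.1%.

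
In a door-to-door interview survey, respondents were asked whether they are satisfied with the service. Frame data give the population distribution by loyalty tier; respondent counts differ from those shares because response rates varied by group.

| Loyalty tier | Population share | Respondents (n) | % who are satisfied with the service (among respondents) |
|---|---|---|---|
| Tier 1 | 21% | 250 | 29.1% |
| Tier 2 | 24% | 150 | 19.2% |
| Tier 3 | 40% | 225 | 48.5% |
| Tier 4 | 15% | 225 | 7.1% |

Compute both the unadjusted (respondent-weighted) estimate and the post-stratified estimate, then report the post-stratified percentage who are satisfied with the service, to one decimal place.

Naive respondent-only estimate (weights = respondent counts):
  (250/850)×29.1 + (150/850)×19.2 + (225/850)×48.5 + (225/850)×7.1 = 26.6647%
Post-stratified estimate weights by population shares:
  0.21×29.1 + 0.24×19.2 + 0.4×48.5 + 0.15×7.1 = 31.184%

31.2%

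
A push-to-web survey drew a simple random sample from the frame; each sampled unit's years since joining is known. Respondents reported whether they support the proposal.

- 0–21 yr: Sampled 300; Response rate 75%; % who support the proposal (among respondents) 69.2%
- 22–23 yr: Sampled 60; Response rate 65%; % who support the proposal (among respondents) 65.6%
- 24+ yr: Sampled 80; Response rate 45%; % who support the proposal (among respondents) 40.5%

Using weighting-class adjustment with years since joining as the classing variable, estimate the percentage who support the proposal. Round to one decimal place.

With weight = n_sampled/n_responded per class, the weighted class total is n_sampled:
  0–21 yr: 300 × 69.2 = 20,760
  22–23 yr: 60 × 65.6 = 3936
  24+ yr: 80 × 40.5 = 3240
Adjusted estimate = 27,936 / 440 = 63.4909 → 63.5%.

63.5%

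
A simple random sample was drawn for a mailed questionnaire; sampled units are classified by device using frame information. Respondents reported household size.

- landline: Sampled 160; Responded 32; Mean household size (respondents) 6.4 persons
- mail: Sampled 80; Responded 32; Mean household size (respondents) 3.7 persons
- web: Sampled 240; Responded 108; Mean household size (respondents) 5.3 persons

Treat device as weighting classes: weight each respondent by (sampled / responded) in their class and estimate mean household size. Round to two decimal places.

Class response rates: landline 32/160 = 20%, mail 32/80 = 40%, web 108/240 = 45%.
Weighting each respondent by the inverse class response rate inflates each class back to its sampled size, so the class weight is n_sampled:
  landline: 160 × 6.4 = 1024
  mail: 80 × 3.7 = 296
  web: 240 × 5.3 = 1272
Adjusted estimate = 2592 / 480 = 5.4 → 5.40.

5.40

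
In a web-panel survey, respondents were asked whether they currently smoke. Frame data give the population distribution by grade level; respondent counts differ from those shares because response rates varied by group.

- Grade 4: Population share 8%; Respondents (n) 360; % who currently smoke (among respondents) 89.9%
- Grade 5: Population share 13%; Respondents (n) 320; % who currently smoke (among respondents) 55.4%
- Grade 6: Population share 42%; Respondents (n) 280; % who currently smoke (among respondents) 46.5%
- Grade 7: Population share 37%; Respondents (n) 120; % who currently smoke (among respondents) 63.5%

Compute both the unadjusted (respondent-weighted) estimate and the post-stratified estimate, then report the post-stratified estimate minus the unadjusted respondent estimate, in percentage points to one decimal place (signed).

-8.1 percentage points

Naive respondent-only estimate (weights = respondent counts):
  (360/1080)×89.9 + (320/1080)×55.4 + (280/1080)×46.5 + (120/1080)×63.5 = 65.4926%
Post-stratified estimate weights by population shares:
  0.08×89.9 + 0.13×55.4 + 0.42×46.5 + 0.37×63.5 = 57.419%
Difference = 57.419 − 65.4926 = -8.0736 pp.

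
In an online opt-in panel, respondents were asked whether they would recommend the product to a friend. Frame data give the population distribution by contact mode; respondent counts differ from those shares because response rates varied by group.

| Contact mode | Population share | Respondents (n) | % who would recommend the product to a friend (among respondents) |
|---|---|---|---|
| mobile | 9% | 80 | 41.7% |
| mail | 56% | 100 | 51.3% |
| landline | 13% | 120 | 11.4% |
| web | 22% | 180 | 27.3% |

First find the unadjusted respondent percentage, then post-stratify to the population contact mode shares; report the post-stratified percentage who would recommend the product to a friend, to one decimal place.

Without adjustment, the pooled respondent share is:
  (80/480)×41.7 + (100/480)×51.3 + (120/480)×11.4 + (180/480)×27.3 = 30.725%
Post-stratified estimate weights by population shares:
  0.09×41.7 + 0.56×51.3 + 0.13×11.4 + 0.22×27.3 = 39.969%

40.0%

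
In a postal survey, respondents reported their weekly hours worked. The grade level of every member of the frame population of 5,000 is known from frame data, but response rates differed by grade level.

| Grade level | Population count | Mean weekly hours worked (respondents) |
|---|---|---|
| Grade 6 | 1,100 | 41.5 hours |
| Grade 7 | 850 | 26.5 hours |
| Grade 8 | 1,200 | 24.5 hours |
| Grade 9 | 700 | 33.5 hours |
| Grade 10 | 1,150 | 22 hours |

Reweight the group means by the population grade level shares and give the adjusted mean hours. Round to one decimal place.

Weight each group's respondent value by its population share:
  Grade 6: (1,100/5,000) × 41.5 = 9.13
  Grade 7: (850/5,000) × 26.5 = 4.505
  Grade 8: (1,200/5,000) × 24.5 = 5.88
  Grade 9: (700/5,000) × 33.5 = 4.69
  Grade 10: (1,150/5,000) × 22 = 5.06
Post-stratified estimate = 29.265 → 29.3.

29.3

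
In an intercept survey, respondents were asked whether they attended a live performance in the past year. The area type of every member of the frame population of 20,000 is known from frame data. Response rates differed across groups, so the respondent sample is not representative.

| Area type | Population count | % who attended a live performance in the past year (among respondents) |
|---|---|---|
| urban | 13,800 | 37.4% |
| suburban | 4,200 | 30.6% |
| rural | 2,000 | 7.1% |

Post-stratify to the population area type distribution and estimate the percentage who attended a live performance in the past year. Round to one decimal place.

Reweight to the known area type distribution:
  urban: (13,800/20,000) × 37.4 = 25.806
  suburban: (4,200/20,000) × 30.6 = 6.426
  rural: (2,000/20,000) × 7.1 = 0.71
Post-stratified estimate = 32.942 → 32.9%.

32.9%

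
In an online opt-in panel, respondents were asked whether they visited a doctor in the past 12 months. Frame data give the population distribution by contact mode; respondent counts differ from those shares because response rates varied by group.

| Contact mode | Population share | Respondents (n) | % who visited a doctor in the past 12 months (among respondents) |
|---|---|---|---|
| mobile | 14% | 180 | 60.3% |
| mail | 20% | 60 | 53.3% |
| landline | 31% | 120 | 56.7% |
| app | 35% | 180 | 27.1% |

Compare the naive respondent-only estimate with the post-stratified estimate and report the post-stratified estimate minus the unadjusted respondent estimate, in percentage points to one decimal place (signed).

Unadjusted (pooled respondent) estimate weights by respondent counts:
  (180/540)×60.3 + (60/540)×53.3 + (120/540)×56.7 + (180/540)×27.1 = 47.6556%
Reweighting by population contact mode shares:
  0.14×60.3 + 0.2×53.3 + 0.31×56.7 + 0.35×27.1 = 46.164%
Difference = 46.164 − 47.6556 = -1.4916 pp.

-1.5 percentage points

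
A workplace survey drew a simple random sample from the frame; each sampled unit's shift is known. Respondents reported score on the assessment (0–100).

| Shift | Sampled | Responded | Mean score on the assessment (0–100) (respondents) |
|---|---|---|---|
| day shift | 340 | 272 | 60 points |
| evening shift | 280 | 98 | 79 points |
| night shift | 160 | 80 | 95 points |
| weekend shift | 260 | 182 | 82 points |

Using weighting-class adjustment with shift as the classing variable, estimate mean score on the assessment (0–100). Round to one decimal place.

76.0

Response rates by class: day shift 272/340 = 80%, evening shift 98/280 = 35%, night shift 80/160 = 50%, weekend shift 182/260 = 70%.
Inverse-response-rate weighting restores each class to its sampled count, so class totals weight by n_sampled:
  day shift: 340 × 60 = 20,400
  evening shift: 280 × 79 = 22,120
  night shift: 160 × 95 = 15,200
  weekend shift: 260 × 82 = 21,320
Adjusted estimate = 79,040 / 1,040 = 76 → 76.0.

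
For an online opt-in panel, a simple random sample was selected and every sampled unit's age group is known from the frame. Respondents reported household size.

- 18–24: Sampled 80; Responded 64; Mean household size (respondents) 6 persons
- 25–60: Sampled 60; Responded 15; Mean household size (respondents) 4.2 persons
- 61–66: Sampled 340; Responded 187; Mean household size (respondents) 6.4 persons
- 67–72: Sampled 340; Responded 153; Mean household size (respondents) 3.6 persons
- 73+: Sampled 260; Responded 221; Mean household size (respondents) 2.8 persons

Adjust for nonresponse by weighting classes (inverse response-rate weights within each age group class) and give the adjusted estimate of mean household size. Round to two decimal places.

Class response rates: 18–24 64/80 = 80%, 25–60 15/60 = 25%, 61–66 187/340 = 55%, 67–72 153/340 = 45%, 73+ 221/260 = 85%.
Each respondent's weight = sampled/responded in their class; summing within a class gives n_sampled, so:
  18–24: 80 × 6 = 480
  25–60: 60 × 4.2 = 252
  61–66: 340 × 6.4 = 2176
  67–72: 340 × 3.6 = 1224
  73+: 260 × 2.8 = 728
Adjusted estimate = 4860 / 1,080 = 4.5 → 4.50.

4.50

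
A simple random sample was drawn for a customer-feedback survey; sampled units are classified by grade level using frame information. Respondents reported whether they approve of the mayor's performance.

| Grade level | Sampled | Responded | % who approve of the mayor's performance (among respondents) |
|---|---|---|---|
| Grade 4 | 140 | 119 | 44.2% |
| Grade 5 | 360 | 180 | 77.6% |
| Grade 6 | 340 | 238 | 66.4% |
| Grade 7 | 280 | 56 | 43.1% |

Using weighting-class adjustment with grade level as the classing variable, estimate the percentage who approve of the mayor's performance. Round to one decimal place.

61.4%

Response rates by class: Grade 4 119/140 = 85%, Grade 5 180/360 = 50%, Grade 6 238/340 = 70%, Grade 7 56/280 = 20%.
Weighting each respondent by the inverse class response rate inflates each class back to its sampled size, so the class weight is n_sampled:
  Grade 4: 140 × 44.2 = 6188
  Grade 5: 360 × 77.6 = 27936
  Grade 6: 340 × 66.4 = 22576
  Grade 7: 280 × 43.1 = 12,068
Adjusted estimate = 68,768 / 1,120 = 61.4 → 61.4%.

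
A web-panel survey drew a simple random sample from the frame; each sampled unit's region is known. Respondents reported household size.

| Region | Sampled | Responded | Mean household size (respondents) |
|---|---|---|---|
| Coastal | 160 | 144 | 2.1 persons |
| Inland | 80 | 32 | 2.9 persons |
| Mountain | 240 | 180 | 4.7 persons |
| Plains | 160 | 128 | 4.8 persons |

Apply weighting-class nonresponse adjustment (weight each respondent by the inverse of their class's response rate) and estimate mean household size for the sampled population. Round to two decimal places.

Class response rates: Coastal 144/160 = 90%, Inland 32/80 = 40%, Mountain 180/240 = 75%, Plains 128/160 = 80%.
Each respondent's weight = sampled/responded in their class; summing within a class gives n_sampled, so:
  Coastal: 160 × 2.1 = 336
  Inland: 80 × 2.9 = 232
  Mountain: 240 × 4.7 = 1128
  Plains: 160 × 4.8 = 768
Adjusted estimate = 2464 / 640 = 3.85 → 3.85.

3.85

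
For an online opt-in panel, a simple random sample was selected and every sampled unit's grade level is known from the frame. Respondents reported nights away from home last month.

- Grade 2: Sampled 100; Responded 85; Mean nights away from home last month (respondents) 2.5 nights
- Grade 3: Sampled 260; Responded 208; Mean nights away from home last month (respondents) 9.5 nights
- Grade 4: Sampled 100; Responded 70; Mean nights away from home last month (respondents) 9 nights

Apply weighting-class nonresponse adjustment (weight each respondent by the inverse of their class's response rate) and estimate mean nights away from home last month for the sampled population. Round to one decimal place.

7.9

Response rates by class: Grade 2 85/100 = 85%, Grade 3 208/260 = 80%, Grade 4 70/100 = 70%.
Weighting each respondent by the inverse class response rate inflates each class back to its sampled size, so the class weight is n_sampled:
  Grade 2: 100 × 2.5 = 250
  Grade 3: 260 × 9.5 = 2470
  Grade 4: 100 × 9 = 900
Adjusted estimate = 3620 / 460 = 7.86956 → 7.9.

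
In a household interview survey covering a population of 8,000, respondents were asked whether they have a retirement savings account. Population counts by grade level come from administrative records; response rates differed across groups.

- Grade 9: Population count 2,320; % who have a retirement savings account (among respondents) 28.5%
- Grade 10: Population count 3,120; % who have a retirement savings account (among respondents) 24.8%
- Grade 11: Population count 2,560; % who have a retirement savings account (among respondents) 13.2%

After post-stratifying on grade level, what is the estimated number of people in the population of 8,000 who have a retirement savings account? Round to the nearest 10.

1,770

Apply each group's respondent rate to its population count:
  Grade 9: 2,320 × 28.5% = 661.2
  Grade 10: 3,120 × 24.8% = 773.76
  Grade 11: 2,560 × 13.2% = 337.92
Estimated total = 1772.88 → 1,770.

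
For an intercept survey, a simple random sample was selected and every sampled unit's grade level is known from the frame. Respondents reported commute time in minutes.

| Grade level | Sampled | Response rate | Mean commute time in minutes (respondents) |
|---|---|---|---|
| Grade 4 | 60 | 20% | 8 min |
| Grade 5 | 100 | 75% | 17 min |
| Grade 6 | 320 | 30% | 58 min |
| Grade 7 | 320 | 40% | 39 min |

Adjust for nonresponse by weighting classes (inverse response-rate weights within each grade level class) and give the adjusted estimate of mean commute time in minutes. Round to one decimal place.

Inverse-response-rate weighting restores each class to its sampled count, so class totals weight by n_sampled:
  Grade 4: 60 × 8 = 480
  Grade 5: 100 × 17 = 1700
  Grade 6: 320 × 58 = 18,560
  Grade 7: 320 × 39 = 12,480
Adjusted estimate = 33,220 / 800 = 41.525 → 41.5.

41.5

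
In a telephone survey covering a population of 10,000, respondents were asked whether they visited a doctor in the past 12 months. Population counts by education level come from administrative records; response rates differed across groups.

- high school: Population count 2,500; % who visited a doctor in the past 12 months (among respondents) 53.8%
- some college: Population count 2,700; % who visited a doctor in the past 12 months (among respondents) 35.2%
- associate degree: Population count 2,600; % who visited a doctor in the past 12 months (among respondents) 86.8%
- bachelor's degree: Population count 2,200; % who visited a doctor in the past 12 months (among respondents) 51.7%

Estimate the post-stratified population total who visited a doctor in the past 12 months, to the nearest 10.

Apply each group's respondent rate to its population count:
  high school: 2,500 × 53.8% = 1345
  some college: 2,700 × 35.2% = 950.4
  associate degree: 2,600 × 86.8% = 2256.8
  bachelor's degree: 2,200 × 51.7% = 1137.4
Estimated total = 5689.6 → 5,690.

5,690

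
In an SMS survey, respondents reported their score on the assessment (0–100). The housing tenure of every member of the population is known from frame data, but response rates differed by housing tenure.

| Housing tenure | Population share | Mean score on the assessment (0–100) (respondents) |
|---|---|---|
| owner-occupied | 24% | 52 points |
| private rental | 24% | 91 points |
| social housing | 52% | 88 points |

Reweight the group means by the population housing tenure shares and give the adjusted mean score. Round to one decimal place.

Each cell contributes population-share × respondent value:
  owner-occupied: 0.24 × 52 = 12.48
  private rental: 0.24 × 91 = 21.84
  social housing: 0.52 × 88 = 45.76
Post-stratified estimate = 80.08 → 80.1.

80.1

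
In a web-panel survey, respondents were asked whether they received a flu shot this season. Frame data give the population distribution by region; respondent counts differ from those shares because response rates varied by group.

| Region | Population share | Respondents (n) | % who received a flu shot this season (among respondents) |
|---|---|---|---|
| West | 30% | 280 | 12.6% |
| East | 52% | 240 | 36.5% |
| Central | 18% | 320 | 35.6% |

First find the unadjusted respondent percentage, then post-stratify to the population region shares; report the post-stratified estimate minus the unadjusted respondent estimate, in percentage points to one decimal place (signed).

Unadjusted (pooled respondent) estimate weights by respondent counts:
  (280/840)×12.6 + (240/840)×36.5 + (320/840)×35.6 = 28.1905%
Post-stratified estimate weights by population shares:
  0.3×12.6 + 0.52×36.5 + 0.18×35.6 = 29.168%
Difference = 29.168 − 28.1905 = 0.9775 pp.

+1.0 percentage points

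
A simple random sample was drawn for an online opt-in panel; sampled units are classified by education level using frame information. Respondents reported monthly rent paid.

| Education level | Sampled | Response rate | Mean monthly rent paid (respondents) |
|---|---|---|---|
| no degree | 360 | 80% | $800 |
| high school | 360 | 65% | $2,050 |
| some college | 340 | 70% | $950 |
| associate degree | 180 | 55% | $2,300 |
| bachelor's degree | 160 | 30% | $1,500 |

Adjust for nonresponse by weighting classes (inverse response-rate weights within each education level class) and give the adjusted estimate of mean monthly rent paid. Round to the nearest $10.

$1,430

Inverse-response-rate weighting restores each class to its sampled count, so class totals weight by n_sampled:
  no degree: 360 × 800 = 288,000
  high school: 360 × 2050 = 738,000
  some college: 340 × 950 = 323,000
  associate degree: 180 × 2300 = 414,000
  bachelor's degree: 160 × 1500 = 240,000
Adjusted estimate = 2,003,000 / 1,400 = 1430.71 → $1,430.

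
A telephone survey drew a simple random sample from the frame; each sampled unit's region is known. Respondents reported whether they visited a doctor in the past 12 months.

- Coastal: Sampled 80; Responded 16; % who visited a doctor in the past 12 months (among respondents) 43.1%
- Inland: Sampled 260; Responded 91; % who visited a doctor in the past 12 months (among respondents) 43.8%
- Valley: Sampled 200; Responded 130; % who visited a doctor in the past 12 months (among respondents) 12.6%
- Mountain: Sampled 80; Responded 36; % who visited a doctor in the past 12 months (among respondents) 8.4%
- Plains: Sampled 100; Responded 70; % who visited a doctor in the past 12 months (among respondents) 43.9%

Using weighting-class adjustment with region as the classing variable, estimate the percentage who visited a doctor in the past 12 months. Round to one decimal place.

Class response rates: Coastal 16/80 = 20%, Inland 91/260 = 35%, Valley 130/200 = 65%, Mountain 36/80 = 45%, Plains 70/100 = 70%.
Each respondent's weight = sampled/responded in their class; summing within a class gives n_sampled, so:
  Coastal: 80 × 43.1 = 3448
  Inland: 260 × 43.8 = 11,388
  Valley: 200 × 12.6 = 2520
  Mountain: 80 × 8.4 = 672
  Plains: 100 × 43.9 = 4390
Adjusted estimate = 22,418 / 720 = 31.1361 → 31.1%.

31.1%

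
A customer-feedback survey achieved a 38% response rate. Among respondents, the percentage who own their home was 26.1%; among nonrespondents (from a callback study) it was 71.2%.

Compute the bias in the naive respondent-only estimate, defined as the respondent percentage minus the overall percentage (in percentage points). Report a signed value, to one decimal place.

Nonresponse fraction = 1 − 0.38 = 0.62.
Bias = (nonresponse fraction) × (respondent percentage − nonrespondent percentage)
     = 0.62 × (26.1 − 71.2) = 0.62 × -45.1 = -27.962.

-28.0 percentage points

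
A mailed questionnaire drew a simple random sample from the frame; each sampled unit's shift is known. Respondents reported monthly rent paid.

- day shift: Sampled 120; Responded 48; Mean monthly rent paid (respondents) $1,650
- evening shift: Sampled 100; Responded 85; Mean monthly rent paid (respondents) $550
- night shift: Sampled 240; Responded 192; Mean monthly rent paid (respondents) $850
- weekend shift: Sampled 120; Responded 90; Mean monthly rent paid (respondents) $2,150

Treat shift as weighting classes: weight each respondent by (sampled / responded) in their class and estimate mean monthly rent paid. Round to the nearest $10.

Class response rates: day shift 48/120 = 40%, evening shift 85/100 = 85%, night shift 192/240 = 80%, weekend shift 90/120 = 75%.
Each respondent's weight = sampled/responded in their class; summing within a class gives n_sampled, so:
  day shift: 120 × 1650 = 198,000
  evening shift: 100 × 550 = 55,000
  night shift: 240 × 850 = 204,000
  weekend shift: 120 × 2150 = 258,000
Adjusted estimate = 715,000 / 580 = 1232.76 → $1,230.

$1,230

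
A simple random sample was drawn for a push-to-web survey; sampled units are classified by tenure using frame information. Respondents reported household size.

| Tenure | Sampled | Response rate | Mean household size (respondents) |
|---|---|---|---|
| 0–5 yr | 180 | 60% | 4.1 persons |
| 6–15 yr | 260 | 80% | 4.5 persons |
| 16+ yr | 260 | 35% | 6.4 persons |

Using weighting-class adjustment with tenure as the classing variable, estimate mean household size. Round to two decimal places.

5.10

With weight = n_sampled/n_responded per class, the weighted class total is n_sampled:
  0–5 yr: 180 × 4.1 = 738
  6–15 yr: 260 × 4.5 = 1170
  16+ yr: 260 × 6.4 = 1664
Adjusted estimate = 3572 / 700 = 5.10286 → 5.10.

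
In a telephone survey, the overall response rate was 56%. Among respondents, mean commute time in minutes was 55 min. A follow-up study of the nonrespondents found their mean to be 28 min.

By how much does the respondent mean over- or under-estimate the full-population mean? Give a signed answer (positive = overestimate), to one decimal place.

Nonresponse fraction = 1 − 0.56 = 0.44.
Bias = (nonresponse fraction) × (respondent mean − nonrespondent mean)
     = 0.44 × (55 − 28) = 0.44 × 27 = 11.88.

+11.9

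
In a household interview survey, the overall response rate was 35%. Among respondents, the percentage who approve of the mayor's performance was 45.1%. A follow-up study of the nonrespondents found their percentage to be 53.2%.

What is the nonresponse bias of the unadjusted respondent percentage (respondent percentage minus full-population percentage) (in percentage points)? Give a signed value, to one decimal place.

Nonresponse fraction = 1 − 0.35 = 0.65.
Bias = (nonresponse fraction) × (respondent percentage − nonrespondent percentage)
     = 0.65 × (45.1 − 53.2) = 0.65 × -8.1 = -5.265.

-5.3 percentage points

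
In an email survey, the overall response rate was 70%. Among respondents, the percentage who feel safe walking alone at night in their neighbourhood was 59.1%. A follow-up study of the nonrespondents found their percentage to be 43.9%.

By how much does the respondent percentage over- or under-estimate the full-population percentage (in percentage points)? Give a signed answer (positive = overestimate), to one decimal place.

+4.6 percentage points

Nonresponse fraction = 1 − 0.7 = 0.3.
Bias = (nonresponse fraction) × (respondent percentage − nonrespondent percentage)
     = 0.3 × (59.1 − 43.9) = 0.3 × 15.2 = 4.56.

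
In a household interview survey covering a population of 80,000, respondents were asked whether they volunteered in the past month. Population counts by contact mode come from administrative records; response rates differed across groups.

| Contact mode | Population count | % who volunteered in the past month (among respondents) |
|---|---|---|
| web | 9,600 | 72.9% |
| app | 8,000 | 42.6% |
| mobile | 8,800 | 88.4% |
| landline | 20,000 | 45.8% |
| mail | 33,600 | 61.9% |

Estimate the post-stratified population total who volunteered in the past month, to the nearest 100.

48,100

Each cell contributes its population count × the respondent rate:
  web: 9,600 × 72.9% = 6998.4
  app: 8,000 × 42.6% = 3408
  mobile: 8,800 × 88.4% = 7779.2
  landline: 20,000 × 45.8% = 9160
  mail: 33,600 × 61.9% = 20798.4
Estimated total = 48,144 → 48,100.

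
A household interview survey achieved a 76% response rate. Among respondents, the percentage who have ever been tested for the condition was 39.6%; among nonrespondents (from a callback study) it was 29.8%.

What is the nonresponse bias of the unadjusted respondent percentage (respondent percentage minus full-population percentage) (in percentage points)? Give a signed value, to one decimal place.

Nonresponse fraction = 1 − 0.76 = 0.24.
Bias = (nonresponse fraction) × (respondent percentage − nonrespondent percentage)
     = 0.24 × (39.6 − 29.8) = 0.24 × 9.8 = 2.352.

+2.4 percentage points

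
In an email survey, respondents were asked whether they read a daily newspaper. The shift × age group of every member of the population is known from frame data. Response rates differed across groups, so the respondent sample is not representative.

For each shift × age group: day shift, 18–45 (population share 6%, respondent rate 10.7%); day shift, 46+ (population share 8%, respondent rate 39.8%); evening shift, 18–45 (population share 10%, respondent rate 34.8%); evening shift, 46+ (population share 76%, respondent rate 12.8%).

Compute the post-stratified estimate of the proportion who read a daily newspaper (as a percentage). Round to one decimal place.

Weight each group's respondent value by its population share:
  day shift, 18–45: 0.06 × 10.7 = 0.642
  day shift, 46+: 0.08 × 39.8 = 3.184
  evening shift, 18–45: 0.1 × 34.8 = 3.48
  evening shift, 46+: 0.76 × 12.8 = 9.728
Post-stratified estimate = 17.034 → 17.0%.

17.0%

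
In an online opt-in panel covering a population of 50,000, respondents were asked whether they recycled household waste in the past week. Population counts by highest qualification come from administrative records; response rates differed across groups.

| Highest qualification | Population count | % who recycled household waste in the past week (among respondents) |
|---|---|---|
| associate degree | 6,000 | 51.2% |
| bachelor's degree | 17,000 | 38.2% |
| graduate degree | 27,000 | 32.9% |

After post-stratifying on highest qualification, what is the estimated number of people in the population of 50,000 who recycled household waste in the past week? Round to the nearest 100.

Estimated count per cell = population count × respondent percentage:
  associate degree: 6,000 × 51.2% = 3072
  bachelor's degree: 17,000 × 38.2% = 6494
  graduate degree: 27,000 × 32.9% = 8883
Estimated total = 18,449 → 18,400.

18,400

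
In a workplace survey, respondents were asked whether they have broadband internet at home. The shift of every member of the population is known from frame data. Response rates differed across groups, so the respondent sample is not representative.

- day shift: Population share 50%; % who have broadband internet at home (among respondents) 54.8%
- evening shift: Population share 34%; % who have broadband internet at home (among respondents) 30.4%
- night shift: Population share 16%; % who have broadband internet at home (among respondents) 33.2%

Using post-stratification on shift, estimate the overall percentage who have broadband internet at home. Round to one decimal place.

Each cell contributes population-share × respondent value:
  day shift: 0.5 × 54.8 = 27.4
  evening shift: 0.34 × 30.4 = 10.336
  night shift: 0.16 × 33.2 = 5.312
Post-stratified estimate = 43.048 → 43.0%.

43.0%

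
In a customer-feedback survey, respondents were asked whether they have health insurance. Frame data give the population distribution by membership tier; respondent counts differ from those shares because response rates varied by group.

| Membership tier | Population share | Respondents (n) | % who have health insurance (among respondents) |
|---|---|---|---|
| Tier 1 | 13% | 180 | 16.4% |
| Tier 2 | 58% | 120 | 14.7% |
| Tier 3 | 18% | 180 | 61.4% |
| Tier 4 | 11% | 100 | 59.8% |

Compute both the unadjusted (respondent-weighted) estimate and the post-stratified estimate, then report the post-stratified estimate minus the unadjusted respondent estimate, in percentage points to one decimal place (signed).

-9.2 percentage points

Unadjusted (pooled respondent) estimate weights by respondent counts:
  (180/580)×16.4 + (120/580)×14.7 + (180/580)×61.4 + (100/580)×59.8 = 37.4966%
Reweighting by population membership tier shares:
  0.13×16.4 + 0.58×14.7 + 0.18×61.4 + 0.11×59.8 = 28.288%
Difference = 28.288 − 37.4966 = -9.2086 pp.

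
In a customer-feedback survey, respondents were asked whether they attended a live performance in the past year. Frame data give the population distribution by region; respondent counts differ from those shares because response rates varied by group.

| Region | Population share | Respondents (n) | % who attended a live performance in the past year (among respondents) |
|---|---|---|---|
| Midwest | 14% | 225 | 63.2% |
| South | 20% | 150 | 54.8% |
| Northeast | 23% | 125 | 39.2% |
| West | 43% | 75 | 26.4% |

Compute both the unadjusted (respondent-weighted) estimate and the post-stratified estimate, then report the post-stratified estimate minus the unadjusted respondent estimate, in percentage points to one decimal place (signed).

Naive respondent-only estimate (weights = respondent counts):
  (225/575)×63.2 + (150/575)×54.8 + (125/575)×39.2 + (75/575)×26.4 = 50.9913%
Post-stratified estimate weights by population shares:
  0.14×63.2 + 0.2×54.8 + 0.23×39.2 + 0.43×26.4 = 40.176%
Difference = 40.176 − 50.9913 = -10.8153 pp.

-10.8 percentage points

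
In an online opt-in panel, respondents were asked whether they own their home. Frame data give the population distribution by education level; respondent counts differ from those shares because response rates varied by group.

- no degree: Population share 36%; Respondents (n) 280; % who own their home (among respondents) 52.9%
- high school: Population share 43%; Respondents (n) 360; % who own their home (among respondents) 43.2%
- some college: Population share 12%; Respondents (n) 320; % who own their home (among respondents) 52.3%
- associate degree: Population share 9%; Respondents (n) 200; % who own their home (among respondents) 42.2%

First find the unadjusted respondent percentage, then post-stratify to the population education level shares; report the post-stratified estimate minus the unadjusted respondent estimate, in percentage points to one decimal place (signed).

-0.2 percentage points

Unadjusted (pooled respondent) estimate weights by respondent counts:
  (280/1160)×52.9 + (360/1160)×43.2 + (320/1160)×52.3 + (200/1160)×42.2 = 47.8793%
Post-stratifying to population shares instead:
  0.36×52.9 + 0.43×43.2 + 0.12×52.3 + 0.09×42.2 = 47.694%
Difference = 47.694 − 47.8793 = -0.1853 pp.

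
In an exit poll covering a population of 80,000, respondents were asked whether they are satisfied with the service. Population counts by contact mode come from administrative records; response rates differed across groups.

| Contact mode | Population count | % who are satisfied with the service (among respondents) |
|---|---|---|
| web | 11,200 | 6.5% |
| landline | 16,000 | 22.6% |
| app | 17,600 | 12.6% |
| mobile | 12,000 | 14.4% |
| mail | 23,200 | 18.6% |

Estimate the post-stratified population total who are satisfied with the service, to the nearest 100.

12,600

Apply each group's respondent rate to its population count:
  web: 11,200 × 6.5% = 728
  landline: 16,000 × 22.6% = 3616
  app: 17,600 × 12.6% = 2217.6
  mobile: 12,000 × 14.4% = 1728
  mail: 23,200 × 18.6% = 4315.2
Estimated total = 12604.8 → 12,600.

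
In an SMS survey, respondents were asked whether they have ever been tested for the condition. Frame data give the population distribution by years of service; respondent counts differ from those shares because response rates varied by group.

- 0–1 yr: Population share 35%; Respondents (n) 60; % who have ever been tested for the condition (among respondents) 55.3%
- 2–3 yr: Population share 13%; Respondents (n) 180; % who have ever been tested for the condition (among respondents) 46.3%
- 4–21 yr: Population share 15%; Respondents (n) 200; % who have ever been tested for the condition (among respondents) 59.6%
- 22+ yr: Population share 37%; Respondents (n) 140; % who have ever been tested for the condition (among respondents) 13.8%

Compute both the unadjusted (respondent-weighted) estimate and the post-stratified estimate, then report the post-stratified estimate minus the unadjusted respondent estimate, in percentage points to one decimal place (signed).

-4.6 percentage points

Unadjusted (pooled respondent) estimate weights by respondent counts:
  (60/580)×55.3 + (180/580)×46.3 + (200/580)×59.6 + (140/580)×13.8 = 43.9724%
Reweighting by population years of service shares:
  0.35×55.3 + 0.13×46.3 + 0.15×59.6 + 0.37×13.8 = 39.42%
Difference = 39.42 − 43.9724 = -4.5524 pp.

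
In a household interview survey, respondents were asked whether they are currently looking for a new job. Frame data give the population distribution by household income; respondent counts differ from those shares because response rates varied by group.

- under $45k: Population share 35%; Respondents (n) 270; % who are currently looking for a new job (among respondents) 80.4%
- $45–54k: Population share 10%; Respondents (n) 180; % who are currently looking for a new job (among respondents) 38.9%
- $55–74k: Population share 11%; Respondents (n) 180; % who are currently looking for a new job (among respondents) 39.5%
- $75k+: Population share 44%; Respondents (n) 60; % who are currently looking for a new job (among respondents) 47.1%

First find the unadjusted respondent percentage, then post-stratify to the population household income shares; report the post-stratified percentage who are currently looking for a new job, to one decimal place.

Unadjusted (pooled respondent) estimate weights by respondent counts:
  (270/690)×80.4 + (180/690)×38.9 + (180/690)×39.5 + (60/690)×47.1 = 56.0087%
Post-stratifying to population shares instead:
  0.35×80.4 + 0.1×38.9 + 0.11×39.5 + 0.44×47.1 = 57.099%

57.1%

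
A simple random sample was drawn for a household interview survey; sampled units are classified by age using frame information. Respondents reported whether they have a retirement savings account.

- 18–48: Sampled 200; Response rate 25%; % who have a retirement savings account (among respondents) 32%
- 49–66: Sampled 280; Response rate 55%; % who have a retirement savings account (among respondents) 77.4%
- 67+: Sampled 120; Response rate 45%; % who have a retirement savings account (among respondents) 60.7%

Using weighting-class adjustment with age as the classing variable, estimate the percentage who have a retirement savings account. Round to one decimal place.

Inverse-response-rate weighting restores each class to its sampled count, so class totals weight by n_sampled:
  18–48: 200 × 32 = 6400
  49–66: 280 × 77.4 = 21,672
  67+: 120 × 60.7 = 7284
Adjusted estimate = 35,356 / 600 = 58.9267 → 58.9%.

58.9%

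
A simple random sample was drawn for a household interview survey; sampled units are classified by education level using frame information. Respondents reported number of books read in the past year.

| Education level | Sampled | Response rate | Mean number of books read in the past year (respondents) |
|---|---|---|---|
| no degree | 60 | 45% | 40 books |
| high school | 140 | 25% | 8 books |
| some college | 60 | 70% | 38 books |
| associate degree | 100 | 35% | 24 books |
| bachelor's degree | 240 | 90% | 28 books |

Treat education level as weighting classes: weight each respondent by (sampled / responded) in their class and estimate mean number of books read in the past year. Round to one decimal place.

24.9

Inverse-response-rate weighting restores each class to its sampled count, so class totals weight by n_sampled:
  no degree: 60 × 40 = 2400
  high school: 140 × 8 = 1120
  some college: 60 × 38 = 2280
  associate degree: 100 × 24 = 2400
  bachelor's degree: 240 × 28 = 6720
Adjusted estimate = 14,920 / 600 = 24.8667 → 24.9.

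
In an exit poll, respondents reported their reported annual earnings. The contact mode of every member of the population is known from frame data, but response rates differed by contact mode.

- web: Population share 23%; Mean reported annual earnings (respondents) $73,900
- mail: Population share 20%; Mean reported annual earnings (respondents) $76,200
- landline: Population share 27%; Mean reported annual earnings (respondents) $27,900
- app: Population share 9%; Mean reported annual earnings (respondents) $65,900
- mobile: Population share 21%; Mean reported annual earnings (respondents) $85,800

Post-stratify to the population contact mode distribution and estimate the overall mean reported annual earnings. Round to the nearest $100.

Post-stratification weights by population share, not respondent share:
  web: 0.23 × 73,900 = 16,997
  mail: 0.2 × 76,200 = 15,240
  landline: 0.27 × 27,900 = 7533
  app: 0.09 × 65,900 = 5931
  mobile: 0.21 × 85,800 = 18,018
Post-stratified estimate = 63,719 → $63,700.

$63,700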